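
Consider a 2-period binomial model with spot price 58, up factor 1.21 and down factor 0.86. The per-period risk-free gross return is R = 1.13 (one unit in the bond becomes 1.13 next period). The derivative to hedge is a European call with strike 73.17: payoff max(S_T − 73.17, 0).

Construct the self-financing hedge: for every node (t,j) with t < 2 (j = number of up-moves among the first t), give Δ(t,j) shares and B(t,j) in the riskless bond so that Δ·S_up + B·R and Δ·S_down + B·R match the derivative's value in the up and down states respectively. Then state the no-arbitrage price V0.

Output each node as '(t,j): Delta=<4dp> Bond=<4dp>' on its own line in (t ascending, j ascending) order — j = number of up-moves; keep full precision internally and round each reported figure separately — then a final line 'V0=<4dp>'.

(0,0): Delta=0.3951 Bond=-17.4392
(1,0): Delta=0.0000 Bond=0.0000
(1,1): Delta=0.4783 Bond=-25.5452
V0=5.4751

Since d<R<u, set p* = (R−d)/(u−d) = 0.7714; price each node as the discounted p*-expectation of its children.
At expiry t=2: V(2,0)=0.0000, V(2,1)=0.0000, V(2,2)=11.7478
Node (1,0) S=49.8800: V=(p*·0.0000+(1−p*)·0.0000)/1.13=0.0000; Δ=(0.0000−0.0000)/(60.3548−42.8968)=0.0000; B=V−Δ·S=0.0000
Node (1,1) S=70.1800: V=(p*·11.7478+(1−p*)·0.0000)/1.13=8.0200; Δ=(11.7478−0.0000)/(84.9178−60.3548)=0.4783; B=V−Δ·S=-25.5452
Node (0,0) S=58.0000: V=(p*·8.0200+(1−p*)·0.0000)/1.13=5.4751; Δ=(8.0200−0.0000)/(70.1800−49.8800)=0.3951; B=V−Δ·S=-17.4392
Each (Δ,B) replicates both successor values, so the strategy is self-financing and V0 is arbitrage-free.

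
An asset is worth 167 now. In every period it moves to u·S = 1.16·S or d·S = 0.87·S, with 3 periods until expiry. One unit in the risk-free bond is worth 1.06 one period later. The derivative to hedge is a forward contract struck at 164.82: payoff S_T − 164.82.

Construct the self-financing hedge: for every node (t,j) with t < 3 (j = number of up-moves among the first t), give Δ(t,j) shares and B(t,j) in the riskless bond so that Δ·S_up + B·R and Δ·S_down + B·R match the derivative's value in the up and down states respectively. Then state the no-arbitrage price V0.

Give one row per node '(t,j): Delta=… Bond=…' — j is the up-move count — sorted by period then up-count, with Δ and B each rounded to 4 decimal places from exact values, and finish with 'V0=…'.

Under the risk-neutral measure, an up-move has probability p* = (R−d)/(u−d) = 0.6552 and values discount at R = 1.06.
Terminal payoffs: V(3,0)=-54.8500, V(3,1)=-18.1933, V(3,2)=30.6822, V(3,3)=95.8496
  t=2,j=0: stock 126.4023 → up 146.6267 (V=-18.1933), down 109.9700 (V=-54.8500). Price -29.0883; hedge Δ=1.0000, bond B=-155.4906.
  t=2,j=1: stock 168.5364 → up 195.5022 (V=30.6822), down 146.6267 (V=-18.1933). Price 13.0458; hedge Δ=1.0000, bond B=-155.4906.
  t=2,j=2: stock 224.7152 → up 260.6696 (V=95.8496), down 195.5022 (V=30.6822). Price 69.2246; hedge Δ=1.0000, bond B=-155.4906.
  t=1,j=0: stock 145.2900 → up 168.5364 (V=13.0458), down 126.4023 (V=-29.0883). Price -1.3992; hedge Δ=1.0000, bond B=-146.6892.
  t=1,j=1: stock 193.7200 → up 224.7152 (V=69.2246), down 168.5364 (V=13.0458). Price 47.0308; hedge Δ=1.0000, bond B=-146.6892.
  t=0,j=0: stock 167.0000 → up 193.7200 (V=47.0308), down 145.2900 (V=-1.3992). Price 28.6139; hedge Δ=1.0000, bond B=-138.3861.
Check: Δ(0,0)·S0 + B(0,0) = 28.6139 = V0.

(0,0): Delta=1.0000 Bond=-138.3861
(1,0): Delta=1.0000 Bond=-146.6892
(1,1): Delta=1.0000 Bond=-146.6892
(2,0): Delta=1.0000 Bond=-155.4906
(2,1): Delta=1.0000 Bond=-155.4906
(2,2): Delta=1.0000 Bond=-155.4906
V0=28.6139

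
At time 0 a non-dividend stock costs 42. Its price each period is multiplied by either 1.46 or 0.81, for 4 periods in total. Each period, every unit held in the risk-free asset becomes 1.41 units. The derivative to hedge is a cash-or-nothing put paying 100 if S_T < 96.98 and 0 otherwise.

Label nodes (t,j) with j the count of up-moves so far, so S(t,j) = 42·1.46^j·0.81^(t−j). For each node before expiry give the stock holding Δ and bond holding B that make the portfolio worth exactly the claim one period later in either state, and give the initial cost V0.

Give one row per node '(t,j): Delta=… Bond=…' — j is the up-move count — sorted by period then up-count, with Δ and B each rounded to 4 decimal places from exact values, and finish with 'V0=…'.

No-arbitrage ⇒ martingale measure with p* = (R−d)/(u−d) = 0.9231.
Terminal payoffs: V(4,0)=100.0000, V(4,1)=100.0000, V(4,2)=100.0000, V(4,3)=0.0000, V(4,4)=0.0000
  t=3,j=0: stock 22.3205 → up 32.5880 (V=100.0000), down 18.0796 (V=100.0000). Price 70.9220; hedge Δ=0.0000, bond B=70.9220.
  t=3,j=1: stock 40.2321 → up 58.7388 (V=100.0000), down 32.5880 (V=100.0000). Price 70.9220; hedge Δ=0.0000, bond B=70.9220.
  t=3,j=2: stock 72.5170 → up 105.8749 (V=0.0000), down 58.7388 (V=100.0000). Price 5.4555; hedge Δ=-2.1215, bond B=159.3017.
  t=3,j=3: stock 130.7097 → up 190.8362 (V=0.0000), down 105.8749 (V=0.0000). Price 0.0000; hedge Δ=0.0000, bond B=0.0000.
  t=2,j=0: stock 27.5562 → up 40.2321 (V=70.9220), down 22.3205 (V=70.9220). Price 50.2993; hedge Δ=0.0000, bond B=50.2993.
  t=2,j=1: stock 49.6692 → up 72.5170 (V=5.4555), down 40.2321 (V=70.9220). Price 7.4407; hedge Δ=-2.0278, bond B=108.1583.
  t=2,j=2: stock 89.5272 → up 130.7097 (V=0.0000), down 72.5170 (V=5.4555). Price 0.2976; hedge Δ=-0.0937, bond B=8.6908.
  t=1,j=0: stock 34.0200 → up 49.6692 (V=7.4407), down 27.5562 (V=50.2993). Price 7.6153; hedge Δ=-1.9382, bond B=73.5515.
  t=1,j=1: stock 61.3200 → up 89.5272 (V=0.2976), down 49.6692 (V=7.4407). Price 0.6008; hedge Δ=-0.1792, bond B=11.5902.
  t=0,j=0: stock 42.0000 → up 61.3200 (V=0.6008), down 34.0200 (V=7.6153). Price 0.8088; hedge Δ=-0.2569, bond B=11.6003.
Self-financing check: at every node Δ·S+B equals the discounted successor values.

(0,0): Delta=-0.2569 Bond=11.6003
(1,0): Delta=-1.9382 Bond=73.5515
(1,1): Delta=-0.1792 Bond=11.5902
(2,0): Delta=0.0000 Bond=50.2993
(2,1): Delta=-2.0278 Bond=108.1583
(2,2): Delta=-0.0937 Bond=8.6908
(3,0): Delta=0.0000 Bond=70.9220
(3,1): Delta=0.0000 Bond=70.9220
(3,2): Delta=-2.1215 Bond=159.3017
(3,3): Delta=0.0000 Bond=0.0000
V0=0.8088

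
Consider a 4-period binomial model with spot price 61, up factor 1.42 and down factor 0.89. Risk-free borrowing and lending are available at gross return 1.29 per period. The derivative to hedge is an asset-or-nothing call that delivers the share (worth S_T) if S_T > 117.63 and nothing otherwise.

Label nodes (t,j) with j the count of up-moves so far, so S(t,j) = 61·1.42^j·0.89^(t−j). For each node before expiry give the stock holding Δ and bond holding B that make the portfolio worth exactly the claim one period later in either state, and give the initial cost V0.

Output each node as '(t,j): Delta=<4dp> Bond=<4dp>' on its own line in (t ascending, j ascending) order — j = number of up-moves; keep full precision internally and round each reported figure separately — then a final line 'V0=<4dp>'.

(0,0): Delta=1.5122 Bond=-39.5091
(1,0): Delta=1.8492 Bond=-69.2625
(1,1): Delta=1.4435 Bond=-45.0206
(2,0): Delta=0.0000 Bond=0.0000
(2,1): Delta=2.2258 Bond=-118.3869
(2,2): Delta=1.2842 Bond=-38.4757
(3,0): Delta=0.0000 Bond=0.0000
(3,1): Delta=0.0000 Bond=0.0000
(3,2): Delta=2.6792 Bond=-202.3528
(3,3): Delta=1.0000 Bond=0.0000
V0=52.7335

Risk-neutral probability p* = (R−d)/(u−d) = (1.29−0.89)/(1.42−0.89) = 0.7547.
Payoff layer (t=4): V(4,0)=0.0000, V(4,1)=0.0000, V(4,2)=0.0000, V(4,3)=155.4479, V(4,4)=248.0180
Node (3,0) S=43.0031: V=(p*·0.0000+(1−p*)·0.0000)/1.29=0.0000; Δ=(0.0000−0.0000)/(61.0644−38.2728)=0.0000; B=V−Δ·S=0.0000
Node (3,1) S=68.6117: V=(p*·0.0000+(1−p*)·0.0000)/1.29=0.0000; Δ=(0.0000−0.0000)/(97.4286−61.0644)=0.0000; B=V−Δ·S=0.0000
Node (3,2) S=109.4704: V=(p*·155.4479+(1−p*)·0.0000)/1.29=90.9451; Δ=(155.4479−0.0000)/(155.4479−97.4286)=2.6792; B=V−Δ·S=-202.3528
Node (3,3) S=174.6606: V=(p*·248.0180+(1−p*)·155.4479)/1.29=174.6606; Δ=(248.0180−155.4479)/(248.0180−155.4479)=1.0000; B=V−Δ·S=0.0000
Node (2,0) S=48.3181: V=(p*·0.0000+(1−p*)·0.0000)/1.29=0.0000; Δ=(0.0000−0.0000)/(68.6117−43.0031)=0.0000; B=V−Δ·S=0.0000
Node (2,1) S=77.0918: V=(p*·90.9451+(1−p*)·0.0000)/1.29=53.2076; Δ=(90.9451−0.0000)/(109.4704−68.6117)=2.2258; B=V−Δ·S=-118.3869
Node (2,2) S=123.0004: V=(p*·174.6606+(1−p*)·90.9451)/1.29=119.4780; Δ=(174.6606−90.9451)/(174.6606−109.4704)=1.2842; B=V−Δ·S=-38.4757
Node (1,0) S=54.2900: V=(p*·53.2076+(1−p*)·0.0000)/1.29=31.1292; Δ=(53.2076−0.0000)/(77.0918−48.3181)=1.8492; B=V−Δ·S=-69.2625
Node (1,1) S=86.6200: V=(p*·119.4780+(1−p*)·53.2076)/1.29=80.0178; Δ=(119.4780−53.2076)/(123.0004−77.0918)=1.4435; B=V−Δ·S=-45.0206
Node (0,0) S=61.0000: V=(p*·80.0178+(1−p*)·31.1292)/1.29=52.7335; Δ=(80.0178−31.1292)/(86.6200−54.2900)=1.5122; B=V−Δ·S=-39.5091
Check: Δ(0,0)·S0 + B(0,0) = 52.7335 = V0.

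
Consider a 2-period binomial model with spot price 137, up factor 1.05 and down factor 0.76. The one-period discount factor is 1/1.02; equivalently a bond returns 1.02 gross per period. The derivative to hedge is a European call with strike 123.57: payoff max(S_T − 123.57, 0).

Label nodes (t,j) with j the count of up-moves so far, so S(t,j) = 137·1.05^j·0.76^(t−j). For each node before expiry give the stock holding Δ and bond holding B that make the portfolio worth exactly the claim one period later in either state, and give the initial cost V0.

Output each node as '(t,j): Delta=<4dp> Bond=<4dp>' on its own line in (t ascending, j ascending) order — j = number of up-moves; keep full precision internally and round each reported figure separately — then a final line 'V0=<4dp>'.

(0,0): Delta=0.6078 Bond=-62.0424
(1,0): Delta=0.0000 Bond=0.0000
(1,1): Delta=0.6586 Bond=-70.5852
V0=21.2250

Since d<R<u, set p* = (R−d)/(u−d) = 0.8966; price each node as the discounted p*-expectation of its children.
Terminal values V(2,·): V(2,0)=0.0000, V(2,1)=0.0000, V(2,2)=27.4725
  t=1,j=0: stock 104.1200 → up 109.3260 (V=0.0000), down 79.1312 (V=0.0000). Price 0.0000; hedge Δ=0.0000, bond B=0.0000.
  t=1,j=1: stock 143.8500 → up 151.0425 (V=27.4725), down 109.3260 (V=0.0000). Price 24.1476; hedge Δ=0.6586, bond B=-70.5852.
  t=0,j=0: stock 137.0000 → up 143.8500 (V=24.1476), down 104.1200 (V=0.0000). Price 21.2250; hedge Δ=0.6078, bond B=-62.0424.
Each (Δ,B) replicates both successor values, so the strategy is self-financing and V0 is arbitrage-free.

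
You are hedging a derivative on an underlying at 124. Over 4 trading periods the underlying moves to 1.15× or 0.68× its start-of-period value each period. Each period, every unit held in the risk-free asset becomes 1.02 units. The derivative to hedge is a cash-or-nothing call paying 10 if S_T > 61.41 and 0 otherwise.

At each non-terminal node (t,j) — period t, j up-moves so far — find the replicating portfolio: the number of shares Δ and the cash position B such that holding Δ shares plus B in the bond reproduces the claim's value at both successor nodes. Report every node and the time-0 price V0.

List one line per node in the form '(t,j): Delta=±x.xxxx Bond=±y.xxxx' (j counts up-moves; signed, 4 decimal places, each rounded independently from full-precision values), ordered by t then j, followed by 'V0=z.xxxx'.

Risk-neutral probability p* = (R−d)/(u−d) = (1.02−0.68)/(1.15−0.68) = 0.7234.
Terminal values V(4,·): V(4,0)=0.0000, V(4,1)=0.0000, V(4,2)=10.0000, V(4,3)=10.0000, V(4,4)=10.0000
Node (3,0) S=38.9896: V=(p*·0.0000+(1−p*)·0.0000)/1.02=0.0000; Δ=(0.0000−0.0000)/(44.8380−26.5129)=0.0000; B=V−Δ·S=0.0000
Node (3,1) S=65.9382: V=(p*·10.0000+(1−p*)·0.0000)/1.02=7.0922; Δ=(10.0000−0.0000)/(75.8290−44.8380)=0.3227; B=V−Δ·S=-14.1844
Node (3,2) S=111.5132: V=(p*·10.0000+(1−p*)·10.0000)/1.02=9.8039; Δ=(10.0000−10.0000)/(128.2402−75.8290)=0.0000; B=V−Δ·S=9.8039
Node (3,3) S=188.5885: V=(p*·10.0000+(1−p*)·10.0000)/1.02=9.8039; Δ=(10.0000−10.0000)/(216.8768−128.2402)=0.0000; B=V−Δ·S=9.8039
Node (2,0) S=57.3376: V=(p*·7.0922+(1−p*)·0.0000)/1.02=5.0299; Δ=(7.0922−0.0000)/(65.9382−38.9896)=0.2632; B=V−Δ·S=-10.0599
Node (2,1) S=96.9680: V=(p*·9.8039+(1−p*)·7.0922)/1.02=8.8763; Δ=(9.8039−7.0922)/(111.5132−65.9382)=0.0595; B=V−Δ·S=3.1067
Node (2,2) S=163.9900: V=(p*·9.8039+(1−p*)·9.8039)/1.02=9.6117; Δ=(9.8039−9.8039)/(188.5885−111.5132)=0.0000; B=V−Δ·S=9.6117
Node (1,0) S=84.3200: V=(p*·8.8763+(1−p*)·5.0299)/1.02=7.6593; Δ=(8.8763−5.0299)/(96.9680−57.3376)=0.0971; B=V−Δ·S=-0.5246
Node (1,1) S=142.6000: V=(p*·9.6117+(1−p*)·8.8763)/1.02=9.2238; Δ=(9.6117−8.8763)/(163.9900−96.9680)=0.0110; B=V−Δ·S=7.6593
Node (0,0) S=124.0000: V=(p*·9.2238+(1−p*)·7.6593)/1.02=8.6187; Δ=(9.2238−7.6593)/(142.6000−84.3200)=0.0268; B=V−Δ·S=5.2898
Check: Δ(0,0)·S0 + B(0,0) = 8.6187 = V0.

(0,0): Delta=0.0268 Bond=5.2898
(1,0): Delta=0.0971 Bond=-0.5246
(1,1): Delta=0.0110 Bond=7.6593
(2,0): Delta=0.2632 Bond=-10.0599
(2,1): Delta=0.0595 Bond=3.1067
(2,2): Delta=0.0000 Bond=9.6117
(3,0): Delta=0.0000 Bond=0.0000
(3,1): Delta=0.3227 Bond=-14.1844
(3,2): Delta=0.0000 Bond=9.8039
(3,3): Delta=0.0000 Bond=9.8039
V0=8.6187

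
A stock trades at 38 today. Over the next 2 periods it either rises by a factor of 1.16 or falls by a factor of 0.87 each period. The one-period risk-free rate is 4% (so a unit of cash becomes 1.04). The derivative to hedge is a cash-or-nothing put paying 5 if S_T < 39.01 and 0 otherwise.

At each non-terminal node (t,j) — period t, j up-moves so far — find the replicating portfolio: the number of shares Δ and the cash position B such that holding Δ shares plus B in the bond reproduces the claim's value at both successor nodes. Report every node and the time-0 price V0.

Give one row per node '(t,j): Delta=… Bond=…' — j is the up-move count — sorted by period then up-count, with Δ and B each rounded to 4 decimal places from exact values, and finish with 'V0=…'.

(0,0): Delta=-0.2557 Bond=12.7525
(1,0): Delta=0.0000 Bond=4.8077
(1,1): Delta=-0.3911 Bond=19.2308
V0=3.0342

Since d<R<u, set p* = (R−d)/(u−d) = 0.5862; price each node as the discounted p*-expectation of its children.
Terminal values V(2,·): V(2,0)=5.0000, V(2,1)=5.0000, V(2,2)=0.0000
Node (1,0) S=33.0600: V=(p*·5.0000+(1−p*)·5.0000)/1.04=4.8077; Δ=(5.0000−5.0000)/(38.3496−28.7622)=0.0000; B=V−Δ·S=4.8077
Node (1,1) S=44.0800: V=(p*·0.0000+(1−p*)·5.0000)/1.04=1.9894; Δ=(0.0000−5.0000)/(51.1328−38.3496)=-0.3911; B=V−Δ·S=19.2308
Node (0,0) S=38.0000: V=(p*·1.9894+(1−p*)·4.8077)/1.04=3.0342; Δ=(1.9894−4.8077)/(44.0800−33.0600)=-0.2557; B=V−Δ·S=12.7525
Each (Δ,B) replicates both successor values, so the strategy is self-financing and V0 is arbitrage-free.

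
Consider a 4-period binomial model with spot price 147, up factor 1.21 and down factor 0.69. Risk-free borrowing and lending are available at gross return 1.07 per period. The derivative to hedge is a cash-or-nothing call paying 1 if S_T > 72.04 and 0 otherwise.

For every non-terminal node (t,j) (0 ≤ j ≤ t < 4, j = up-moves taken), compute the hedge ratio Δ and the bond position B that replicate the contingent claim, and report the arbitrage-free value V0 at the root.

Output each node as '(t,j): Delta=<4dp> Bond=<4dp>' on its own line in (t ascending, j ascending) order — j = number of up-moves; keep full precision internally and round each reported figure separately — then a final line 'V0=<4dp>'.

(0,0): Delta=0.0017 Bond=0.4659
(1,0): Delta=0.0065 Bond=0.0097
(1,1): Delta=0.0007 Bond=0.6786
(2,0): Delta=0.0188 Bond=-0.8470
(2,1): Delta=0.0039 Bond=0.3262
(2,2): Delta=0.0000 Bond=0.8734
(3,0): Delta=0.0000 Bond=0.0000
(3,1): Delta=0.0227 Bond=-1.2401
(3,2): Delta=0.0000 Bond=0.9346
(3,3): Delta=0.0000 Bond=0.9346
V0=0.7154

No-arbitrage ⇒ martingale measure with p* = (R−d)/(u−d) = 0.7308.
Terminal payoffs: V(4,0)=0.0000, V(4,1)=0.0000, V(4,2)=1.0000, V(4,3)=1.0000, V(4,4)=1.0000
(3,0): S=48.2908. Δ = (V_up−V_dn)/(S_up−S_dn) = (0.0000−0.0000)/(58.4319−33.3207) = 0.0000. V = [p*·0.0000 + (1−p*)·0.0000]/1.07 = 0.0000. B = V − Δ·S = 0.0000.
(3,1): S=84.6839. Δ = (V_up−V_dn)/(S_up−S_dn) = (1.0000−0.0000)/(102.4675−58.4319) = 0.0227. V = [p*·1.0000 + (1−p*)·0.0000]/1.07 = 0.6830. B = V − Δ·S = -1.2401.
(3,2): S=148.5037. Δ = (V_up−V_dn)/(S_up−S_dn) = (1.0000−1.0000)/(179.6894−102.4675) = 0.0000. V = [p*·1.0000 + (1−p*)·1.0000]/1.07 = 0.9346. B = V − Δ·S = 0.9346.
(3,3): S=260.4195. Δ = (V_up−V_dn)/(S_up−S_dn) = (1.0000−1.0000)/(315.1076−179.6894) = 0.0000. V = [p*·1.0000 + (1−p*)·1.0000]/1.07 = 0.9346. B = V − Δ·S = 0.9346.
(2,0): S=69.9867. Δ = (V_up−V_dn)/(S_up−S_dn) = (0.6830−0.0000)/(84.6839−48.2908) = 0.0188. V = [p*·0.6830 + (1−p*)·0.0000]/1.07 = 0.4664. B = V − Δ·S = -0.8470.
(2,1): S=122.7303. Δ = (V_up−V_dn)/(S_up−S_dn) = (0.9346−0.6830)/(148.5037−84.6839) = 0.0039. V = [p*·0.9346 + (1−p*)·0.6830]/1.07 = 0.8101. B = V − Δ·S = 0.3262.
(2,2): S=215.2227. Δ = (V_up−V_dn)/(S_up−S_dn) = (0.9346−0.9346)/(260.4195−148.5037) = 0.0000. V = [p*·0.9346 + (1−p*)·0.9346]/1.07 = 0.8734. B = V − Δ·S = 0.8734.
(1,0): S=101.4300. Δ = (V_up−V_dn)/(S_up−S_dn) = (0.8101−0.4664)/(122.7303−69.9867) = 0.0065. V = [p*·0.8101 + (1−p*)·0.4664]/1.07 = 0.6706. B = V − Δ·S = 0.0097.
(1,1): S=177.8700. Δ = (V_up−V_dn)/(S_up−S_dn) = (0.8734−0.8101)/(215.2227−122.7303) = 0.0007. V = [p*·0.8734 + (1−p*)·0.8101]/1.07 = 0.8004. B = V − Δ·S = 0.6786.
(0,0): S=147.0000. Δ = (V_up−V_dn)/(S_up−S_dn) = (0.8004−0.6706)/(177.8700−101.4300) = 0.0017. V = [p*·0.8004 + (1−p*)·0.6706]/1.07 = 0.7154. B = V − Δ·S = 0.4659.
Each (Δ,B) replicates both successor values, so the strategy is self-financing and V0 is arbitrage-free.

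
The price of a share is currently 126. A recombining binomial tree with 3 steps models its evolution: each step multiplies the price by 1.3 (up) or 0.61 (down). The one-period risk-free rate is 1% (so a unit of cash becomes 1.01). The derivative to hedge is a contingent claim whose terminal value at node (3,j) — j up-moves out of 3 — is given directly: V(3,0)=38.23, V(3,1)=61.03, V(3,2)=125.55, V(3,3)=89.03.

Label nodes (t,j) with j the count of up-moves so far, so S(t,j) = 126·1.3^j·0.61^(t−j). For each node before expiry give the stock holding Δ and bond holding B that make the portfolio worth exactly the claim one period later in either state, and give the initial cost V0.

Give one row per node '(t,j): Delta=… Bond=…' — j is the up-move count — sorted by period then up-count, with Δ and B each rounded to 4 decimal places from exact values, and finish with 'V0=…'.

Since d<R<u, set p* = (R−d)/(u−d) = 0.5797; price each node as the discounted p*-expectation of its children.
At expiry t=3: V(3,0)=38.2300, V(3,1)=61.0300, V(3,2)=125.5500, V(3,3)=89.0300
  t=2,j=0: stock 46.8846 → up 60.9500 (V=61.0300), down 28.5996 (V=38.2300). Price 50.9380; hedge Δ=0.7048, bond B=17.8945.
  t=2,j=1: stock 99.9180 → up 129.8934 (V=125.5500), down 60.9500 (V=61.0300). Price 97.4583; hedge Δ=0.9358, bond B=3.9511.
  t=2,j=2: stock 212.9400 → up 276.8220 (V=89.0300), down 129.8934 (V=125.5500). Price 103.3455; hedge Δ=-0.2486, bond B=156.2731.
  t=1,j=0: stock 76.8600 → up 99.9180 (V=97.4583), down 46.8846 (V=50.9380). Price 77.1350; hedge Δ=0.8772, bond B=9.7142.
  t=1,j=1: stock 163.8000 → up 212.9400 (V=103.3455), down 99.9180 (V=97.4583). Price 99.8725; hedge Δ=0.0521, bond B=91.3403.
  t=0,j=0: stock 126.0000 → up 163.8000 (V=99.8725), down 76.8600 (V=77.1350). Price 89.4219; hedge Δ=0.2615, bond B=56.4690.
Self-financing check: at every node Δ·S+B equals the discounted successor values.

(0,0): Delta=0.2615 Bond=56.4690
(1,0): Delta=0.8772 Bond=9.7142
(1,1): Delta=0.0521 Bond=91.3403
(2,0): Delta=0.7048 Bond=17.8945
(2,1): Delta=0.9358 Bond=3.9511
(2,2): Delta=-0.2486 Bond=156.2731
V0=89.4219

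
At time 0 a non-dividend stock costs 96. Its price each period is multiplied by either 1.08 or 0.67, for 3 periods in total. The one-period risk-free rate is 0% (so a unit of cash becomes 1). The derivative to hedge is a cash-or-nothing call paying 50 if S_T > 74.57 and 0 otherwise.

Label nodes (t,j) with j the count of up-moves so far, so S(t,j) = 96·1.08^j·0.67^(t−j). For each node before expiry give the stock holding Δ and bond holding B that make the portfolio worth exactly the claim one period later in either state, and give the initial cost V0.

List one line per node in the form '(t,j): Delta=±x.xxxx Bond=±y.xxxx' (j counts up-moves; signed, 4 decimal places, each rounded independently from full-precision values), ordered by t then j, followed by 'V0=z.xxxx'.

Risk-neutral probability p* = (R−d)/(u−d) = (1−0.67)/(1.08−0.67) = 0.8049.
Payoff layer (t=3): V(3,0)=0.0000, V(3,1)=0.0000, V(3,2)=50.0000, V(3,3)=50.0000
  t=2,j=0: stock 43.0944 → up 46.5420 (V=0.0000), down 28.8732 (V=0.0000). Price 0.0000; hedge Δ=0.0000, bond B=0.0000.
  t=2,j=1: stock 69.4656 → up 75.0228 (V=50.0000), down 46.5420 (V=0.0000). Price 40.2439; hedge Δ=1.7556, bond B=-81.7073.
  t=2,j=2: stock 111.9744 → up 120.9324 (V=50.0000), down 75.0228 (V=50.0000). Price 50.0000; hedge Δ=0.0000, bond B=50.0000.
  t=1,j=0: stock 64.3200 → up 69.4656 (V=40.2439), down 43.0944 (V=0.0000). Price 32.3914; hedge Δ=1.5261, bond B=-65.7644.
  t=1,j=1: stock 103.6800 → up 111.9744 (V=50.0000), down 69.4656 (V=40.2439). Price 48.0964; hedge Δ=0.2295, bond B=24.3010.
  t=0,j=0: stock 96.0000 → up 103.6800 (V=48.0964), down 64.3200 (V=32.3914). Price 45.0320; hedge Δ=0.3990, bond B=6.7273.
Root portfolio cost Δ·96+B reproduces V0=45.0320.

(0,0): Delta=0.3990 Bond=6.7273
(1,0): Delta=1.5261 Bond=-65.7644
(1,1): Delta=0.2295 Bond=24.3010
(2,0): Delta=0.0000 Bond=0.0000
(2,1): Delta=1.7556 Bond=-81.7073
(2,2): Delta=0.0000 Bond=50.0000
V0=45.0320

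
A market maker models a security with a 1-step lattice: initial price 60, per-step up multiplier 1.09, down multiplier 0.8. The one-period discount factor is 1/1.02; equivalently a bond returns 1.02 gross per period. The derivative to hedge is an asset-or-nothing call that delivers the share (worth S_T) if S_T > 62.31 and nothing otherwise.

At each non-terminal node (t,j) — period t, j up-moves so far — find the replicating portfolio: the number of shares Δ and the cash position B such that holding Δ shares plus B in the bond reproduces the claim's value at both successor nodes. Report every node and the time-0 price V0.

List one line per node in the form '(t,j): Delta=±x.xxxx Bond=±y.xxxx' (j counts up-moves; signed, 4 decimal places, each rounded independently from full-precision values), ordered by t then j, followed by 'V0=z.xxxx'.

No-arbitrage ⇒ martingale measure with p* = (R−d)/(u−d) = 0.7586.
Terminal values V(1,·): V(1,0)=0.0000, V(1,1)=65.4000
  t=0,j=0: stock 60.0000 → up 65.4000 (V=65.4000), down 48.0000 (V=0.0000). Price 48.6410; hedge Δ=3.7586, bond B=-176.8763.
The time-0 hedge costs 48.6410, which is the no-arbitrage price.

(0,0): Delta=3.7586 Bond=-176.8763
V0=48.6410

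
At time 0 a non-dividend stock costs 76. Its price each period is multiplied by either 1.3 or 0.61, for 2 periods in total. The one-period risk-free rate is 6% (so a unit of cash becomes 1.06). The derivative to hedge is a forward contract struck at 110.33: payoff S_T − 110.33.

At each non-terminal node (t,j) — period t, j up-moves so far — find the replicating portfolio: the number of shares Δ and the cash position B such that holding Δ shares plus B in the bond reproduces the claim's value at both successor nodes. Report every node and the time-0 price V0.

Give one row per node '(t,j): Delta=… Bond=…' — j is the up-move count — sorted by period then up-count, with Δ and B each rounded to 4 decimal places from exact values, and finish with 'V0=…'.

(0,0): Delta=1.0000 Bond=-98.1933
(1,0): Delta=1.0000 Bond=-104.0849
(1,1): Delta=1.0000 Bond=-104.0849
V0=-22.1933

Risk-neutral probability p* = (R−d)/(u−d) = (1.06−0.61)/(1.3−0.61) = 0.6522.
Payoff layer (t=2): V(2,0)=-82.0504, V(2,1)=-50.0620, V(2,2)=18.1100
Node (1,0) S=46.3600: V=(p*·-50.0620+(1−p*)·-82.0504)/1.06=-57.7249; Δ=(-50.0620−-82.0504)/(60.2680−28.2796)=1.0000; B=V−Δ·S=-104.0849
Node (1,1) S=98.8000: V=(p*·18.1100+(1−p*)·-50.0620)/1.06=-5.2849; Δ=(18.1100−-50.0620)/(128.4400−60.2680)=1.0000; B=V−Δ·S=-104.0849
Node (0,0) S=76.0000: V=(p*·-5.2849+(1−p*)·-57.7249)/1.06=-22.1933; Δ=(-5.2849−-57.7249)/(98.8000−46.3600)=1.0000; B=V−Δ·S=-98.1933
Root portfolio cost Δ·76+B reproduces V0=-22.1933.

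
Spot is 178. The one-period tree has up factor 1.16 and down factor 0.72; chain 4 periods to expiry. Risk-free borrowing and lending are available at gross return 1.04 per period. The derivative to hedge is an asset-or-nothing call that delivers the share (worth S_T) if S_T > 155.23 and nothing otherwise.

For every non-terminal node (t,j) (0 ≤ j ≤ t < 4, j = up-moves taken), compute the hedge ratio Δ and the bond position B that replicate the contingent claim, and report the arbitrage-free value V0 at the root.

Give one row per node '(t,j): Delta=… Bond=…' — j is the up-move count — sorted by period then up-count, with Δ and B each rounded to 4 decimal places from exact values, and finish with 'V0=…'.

(0,0): Delta=1.5164 Bond=-121.0925
(1,0): Delta=1.7348 Bond=-153.9221
(1,1): Delta=1.4656 Bond=-115.4415
(2,0): Delta=0.0000 Bond=0.0000
(2,1): Delta=2.1386 Bond=-220.1085
(2,2): Delta=1.3090 Bond=-82.5407
(3,0): Delta=0.0000 Bond=0.0000
(3,1): Delta=0.0000 Bond=0.0000
(3,2): Delta=2.6364 Bond=-314.7552
(3,3): Delta=1.0000 Bond=0.0000
V0=148.8325

No-arbitrage ⇒ martingale measure with p* = (R−d)/(u−d) = 0.7273.
At expiry t=4: V(4,0)=0.0000, V(4,1)=0.0000, V(4,2)=0.0000, V(4,3)=200.0444, V(4,4)=322.2938
(3,0): S=66.4381. Δ = (V_up−V_dn)/(S_up−S_dn) = (0.0000−0.0000)/(77.0682−47.8355) = 0.0000. V = [p*·0.0000 + (1−p*)·0.0000]/1.04 = 0.0000. B = V − Δ·S = 0.0000.
(3,1): S=107.0392. Δ = (V_up−V_dn)/(S_up−S_dn) = (0.0000−0.0000)/(124.1655−77.0682) = 0.0000. V = [p*·0.0000 + (1−p*)·0.0000]/1.04 = 0.0000. B = V − Δ·S = 0.0000.
(3,2): S=172.4521. Δ = (V_up−V_dn)/(S_up−S_dn) = (200.0444−0.0000)/(200.0444−124.1655) = 2.6364. V = [p*·200.0444 + (1−p*)·0.0000]/1.04 = 139.8912. B = V − Δ·S = -314.7552.
(3,3): S=277.8395. Δ = (V_up−V_dn)/(S_up−S_dn) = (322.2938−200.0444)/(322.2938−200.0444) = 1.0000. V = [p*·322.2938 + (1−p*)·200.0444]/1.04 = 277.8395. B = V − Δ·S = 0.0000.
(2,0): S=92.2752. Δ = (V_up−V_dn)/(S_up−S_dn) = (0.0000−0.0000)/(107.0392−66.4381) = 0.0000. V = [p*·0.0000 + (1−p*)·0.0000]/1.04 = 0.0000. B = V − Δ·S = 0.0000.
(2,1): S=148.6656. Δ = (V_up−V_dn)/(S_up−S_dn) = (139.8912−0.0000)/(172.4521−107.0392) = 2.1386. V = [p*·139.8912 + (1−p*)·0.0000]/1.04 = 97.8260. B = V − Δ·S = -220.1085.
(2,2): S=239.5168. Δ = (V_up−V_dn)/(S_up−S_dn) = (277.8395−139.8912)/(277.8395−172.4521) = 1.3090. V = [p*·277.8395 + (1−p*)·139.8912]/1.04 = 230.9781. B = V − Δ·S = -82.5407.
(1,0): S=128.1600. Δ = (V_up−V_dn)/(S_up−S_dn) = (97.8260−0.0000)/(148.6656−92.2752) = 1.7348. V = [p*·97.8260 + (1−p*)·0.0000]/1.04 = 68.4098. B = V − Δ·S = -153.9221.
(1,1): S=206.4800. Δ = (V_up−V_dn)/(S_up−S_dn) = (230.9781−97.8260)/(239.5168−148.6656) = 1.4656. V = [p*·230.9781 + (1−p*)·97.8260]/1.04 = 187.1768. B = V − Δ·S = -115.4415.
(0,0): S=178.0000. Δ = (V_up−V_dn)/(S_up−S_dn) = (187.1768−68.4098)/(206.4800−128.1600) = 1.5164. V = [p*·187.1768 + (1−p*)·68.4098]/1.04 = 148.8325. B = V − Δ·S = -121.0925.
Self-financing check: at every node Δ·S+B equals the discounted successor values.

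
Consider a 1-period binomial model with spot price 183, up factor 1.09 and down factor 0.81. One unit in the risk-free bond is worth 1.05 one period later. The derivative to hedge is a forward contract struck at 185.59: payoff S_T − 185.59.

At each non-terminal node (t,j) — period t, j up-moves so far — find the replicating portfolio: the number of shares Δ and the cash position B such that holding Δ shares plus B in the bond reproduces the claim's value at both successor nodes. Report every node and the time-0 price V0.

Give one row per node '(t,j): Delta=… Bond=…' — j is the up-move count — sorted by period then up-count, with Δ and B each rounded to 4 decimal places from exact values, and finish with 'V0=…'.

(0,0): Delta=1.0000 Bond=-176.7524
V0=6.2476

Since d<R<u, set p* = (R−d)/(u−d) = 0.8571; price each node as the discounted p*-expectation of its children.
Terminal payoffs: V(1,0)=-37.3600, V(1,1)=13.8800
(0,0): S=183.0000. Δ = (V_up−V_dn)/(S_up−S_dn) = (13.8800−-37.3600)/(199.4700−148.2300) = 1.0000. V = [p*·13.8800 + (1−p*)·-37.3600]/1.05 = 6.2476. B = V − Δ·S = -176.7524.
The time-0 hedge costs 6.2476, which is the no-arbitrage price.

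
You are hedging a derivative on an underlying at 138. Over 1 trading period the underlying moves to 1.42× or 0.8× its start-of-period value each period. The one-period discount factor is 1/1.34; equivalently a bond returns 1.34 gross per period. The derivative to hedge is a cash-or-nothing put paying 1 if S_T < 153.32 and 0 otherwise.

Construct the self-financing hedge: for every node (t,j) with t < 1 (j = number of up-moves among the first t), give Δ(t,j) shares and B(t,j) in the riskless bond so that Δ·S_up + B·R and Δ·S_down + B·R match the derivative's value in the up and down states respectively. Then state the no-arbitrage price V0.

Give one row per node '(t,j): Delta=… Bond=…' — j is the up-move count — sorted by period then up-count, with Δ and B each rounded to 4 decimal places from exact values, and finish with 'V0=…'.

(0,0): Delta=-0.0117 Bond=1.7092
V0=0.0963

No-arbitrage ⇒ martingale measure with p* = (R−d)/(u−d) = 0.8710.
Payoff layer (t=1): V(1,0)=1.0000, V(1,1)=0.0000
(0,0): S=138.0000. Δ = (V_up−V_dn)/(S_up−S_dn) = (0.0000−1.0000)/(195.9600−110.4000) = -0.0117. V = [p*·0.0000 + (1−p*)·1.0000]/1.34 = 0.0963. B = V − Δ·S = 1.7092.
Root portfolio cost Δ·138+B reproduces V0=0.0963.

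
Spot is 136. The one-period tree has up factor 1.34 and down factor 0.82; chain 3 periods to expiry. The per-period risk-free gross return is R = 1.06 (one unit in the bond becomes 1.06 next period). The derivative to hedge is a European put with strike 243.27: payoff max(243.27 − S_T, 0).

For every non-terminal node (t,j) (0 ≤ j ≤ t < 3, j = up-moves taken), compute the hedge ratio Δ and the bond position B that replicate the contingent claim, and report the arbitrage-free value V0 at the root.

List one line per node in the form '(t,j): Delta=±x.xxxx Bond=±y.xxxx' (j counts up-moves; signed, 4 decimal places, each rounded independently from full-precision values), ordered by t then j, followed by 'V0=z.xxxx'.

(0,0): Delta=-0.7749 Bond=180.5742
(1,0): Delta=-1.0000 Bond=216.5094
(1,1): Delta=-0.6142 Bond=162.1243
(2,0): Delta=-1.0000 Bond=229.5000
(2,1): Delta=-1.0000 Bond=229.5000
(2,2): Delta=-0.3388 Bond=104.5956
V0=75.1849

Since d<R<u, set p* = (R−d)/(u−d) = 0.4615; price each node as the discounted p*-expectation of its children.
At expiry t=3: V(3,0)=168.2840, V(3,1)=120.7318, V(3,2)=43.0247, V(3,3)=0.0000
(2,0): S=91.4464. Δ = (V_up−V_dn)/(S_up−S_dn) = (120.7318−168.2840)/(122.5382−74.9860) = -1.0000. V = [p*·120.7318 + (1−p*)·168.2840]/1.06 = 138.0536. B = V − Δ·S = 229.5000.
(2,1): S=149.4368. Δ = (V_up−V_dn)/(S_up−S_dn) = (43.0247−120.7318)/(200.2453−122.5382) = -1.0000. V = [p*·43.0247 + (1−p*)·120.7318]/1.06 = 80.0632. B = V − Δ·S = 229.5000.
(2,2): S=244.2016. Δ = (V_up−V_dn)/(S_up−S_dn) = (0.0000−43.0247)/(327.2301−200.2453) = -0.3388. V = [p*·0.0000 + (1−p*)·43.0247]/1.06 = 21.8558. B = V − Δ·S = 104.5956.
(1,0): S=111.5200. Δ = (V_up−V_dn)/(S_up−S_dn) = (80.0632−138.0536)/(149.4368−91.4464) = -1.0000. V = [p*·80.0632 + (1−p*)·138.0536]/1.06 = 104.9894. B = V − Δ·S = 216.5094.
(1,1): S=182.2400. Δ = (V_up−V_dn)/(S_up−S_dn) = (21.8558−80.0632)/(244.2016−149.4368) = -0.6142. V = [p*·21.8558 + (1−p*)·80.0632]/1.06 = 50.1870. B = V − Δ·S = 162.1243.
(0,0): S=136.0000. Δ = (V_up−V_dn)/(S_up−S_dn) = (50.1870−104.9894)/(182.2400−111.5200) = -0.7749. V = [p*·50.1870 + (1−p*)·104.9894]/1.06 = 75.1849. B = V − Δ·S = 180.5742.
Self-financing check: at every node Δ·S+B equals the discounted successor values.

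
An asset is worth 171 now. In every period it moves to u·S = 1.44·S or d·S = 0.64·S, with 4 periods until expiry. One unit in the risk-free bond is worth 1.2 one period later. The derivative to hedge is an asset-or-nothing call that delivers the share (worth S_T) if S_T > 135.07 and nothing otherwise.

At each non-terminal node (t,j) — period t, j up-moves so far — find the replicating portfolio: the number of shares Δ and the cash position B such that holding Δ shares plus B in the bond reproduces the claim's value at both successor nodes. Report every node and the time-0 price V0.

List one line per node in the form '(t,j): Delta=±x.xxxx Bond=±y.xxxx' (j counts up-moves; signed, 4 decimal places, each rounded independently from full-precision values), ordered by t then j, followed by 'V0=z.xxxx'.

Under the risk-neutral measure, an up-move has probability p* = (R−d)/(u−d) = 0.7000 and values discount at R = 1.2.
Payoff layer (t=4): V(4,0)=0.0000, V(4,1)=0.0000, V(4,2)=145.2383, V(4,3)=326.7861, V(4,4)=735.2687
  t=3,j=0: stock 44.8266 → up 64.5503 (V=0.0000), down 28.6890 (V=0.0000). Price 0.0000; hedge Δ=0.0000, bond B=0.0000.
  t=3,j=1: stock 100.8599 → up 145.2383 (V=145.2383), down 64.5503 (V=0.0000). Price 84.7223; hedge Δ=1.8000, bond B=-96.8255.
  t=3,j=2: stock 226.9348 → up 326.7861 (V=326.7861), down 145.2383 (V=145.2383). Price 226.9348; hedge Δ=1.0000, bond B=0.0000.
  t=3,j=3: stock 510.6033 → up 735.2687 (V=735.2687), down 326.7861 (V=326.7861). Price 510.6033; hedge Δ=1.0000, bond B=0.0000.
  t=2,j=0: stock 70.0416 → up 100.8599 (V=84.7223), down 44.8266 (V=0.0000). Price 49.4214; hedge Δ=1.5120, bond B=-56.4815.
  t=2,j=1: stock 157.5936 → up 226.9348 (V=226.9348), down 100.8599 (V=84.7223). Price 153.5592; hedge Δ=1.1280, bond B=-24.2064.
  t=2,j=2: stock 354.5856 → up 510.6033 (V=510.6033), down 226.9348 (V=226.9348). Price 354.5856; hedge Δ=1.0000, bond B=0.0000.
  t=1,j=0: stock 109.4400 → up 157.5936 (V=153.5592), down 70.0416 (V=49.4214). Price 101.9315; hedge Δ=1.1894, bond B=-28.2408.
  t=1,j=1: stock 246.2400 → up 354.5856 (V=354.5856), down 157.5936 (V=153.5592). Price 245.2314; hedge Δ=1.0205, bond B=-6.0516.
  t=0,j=0: stock 171.0000 → up 246.2400 (V=245.2314), down 109.4400 (V=101.9315). Price 168.5345; hedge Δ=1.0475, bond B=-10.5903.
Root portfolio cost Δ·171+B reproduces V0=168.5345.

(0,0): Delta=1.0475 Bond=-10.5903
(1,0): Delta=1.1894 Bond=-28.2408
(1,1): Delta=1.0205 Bond=-6.0516
(2,0): Delta=1.5120 Bond=-56.4815
(2,1): Delta=1.1280 Bond=-24.2064
(2,2): Delta=1.0000 Bond=0.0000
(3,0): Delta=0.0000 Bond=0.0000
(3,1): Delta=1.8000 Bond=-96.8255
(3,2): Delta=1.0000 Bond=0.0000
(3,3): Delta=1.0000 Bond=0.0000
V0=168.5345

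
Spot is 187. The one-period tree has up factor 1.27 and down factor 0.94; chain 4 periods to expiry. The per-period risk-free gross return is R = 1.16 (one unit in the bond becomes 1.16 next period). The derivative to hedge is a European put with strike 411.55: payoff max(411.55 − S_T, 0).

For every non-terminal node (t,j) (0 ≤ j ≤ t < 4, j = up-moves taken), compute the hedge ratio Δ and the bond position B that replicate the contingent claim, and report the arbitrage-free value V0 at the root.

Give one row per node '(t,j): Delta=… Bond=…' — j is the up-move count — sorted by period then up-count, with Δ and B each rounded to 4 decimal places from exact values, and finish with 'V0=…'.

Since d<R<u, set p* = (R−d)/(u−d) = 0.6667; price each node as the discounted p*-expectation of its children.
Terminal values V(4,·): V(4,0)=265.5499, V(4,1)=214.2946, V(4,2)=145.0454, V(4,3)=51.4852, V(4,4)=0.0000
(3,0): S=155.3192. Δ = (V_up−V_dn)/(S_up−S_dn) = (214.2946−265.5499)/(197.2554−146.0001) = -1.0000. V = [p*·214.2946 + (1−p*)·265.5499]/1.16 = 199.4653. B = V − Δ·S = 354.7845.
(3,1): S=209.8462. Δ = (V_up−V_dn)/(S_up−S_dn) = (145.0454−214.2946)/(266.5046−197.2554) = -1.0000. V = [p*·145.0454 + (1−p*)·214.2946]/1.16 = 144.9383. B = V − Δ·S = 354.7845.
(3,2): S=283.5156. Δ = (V_up−V_dn)/(S_up−S_dn) = (51.4852−145.0454)/(360.0648−266.5046) = -1.0000. V = [p*·51.4852 + (1−p*)·145.0454]/1.16 = 71.2689. B = V − Δ·S = 354.7845.
(3,3): S=383.0476. Δ = (V_up−V_dn)/(S_up−S_dn) = (0.0000−51.4852)/(486.4705−360.0648) = -0.4073. V = [p*·0.0000 + (1−p*)·51.4852]/1.16 = 14.7946. B = V − Δ·S = 170.8105.
(2,0): S=165.2332. Δ = (V_up−V_dn)/(S_up−S_dn) = (144.9383−199.4653)/(209.8462−155.3192) = -1.0000. V = [p*·144.9383 + (1−p*)·199.4653]/1.16 = 140.6155. B = V − Δ·S = 305.8487.
(2,1): S=223.2406. Δ = (V_up−V_dn)/(S_up−S_dn) = (71.2689−144.9383)/(283.5156−209.8462) = -1.0000. V = [p*·71.2689 + (1−p*)·144.9383]/1.16 = 82.6081. B = V − Δ·S = 305.8487.
(2,2): S=301.6123. Δ = (V_up−V_dn)/(S_up−S_dn) = (14.7946−71.2689)/(383.0476−283.5156) = -0.5674. V = [p*·14.7946 + (1−p*)·71.2689]/1.16 = 28.9822. B = V − Δ·S = 200.1165.
(1,0): S=175.7800. Δ = (V_up−V_dn)/(S_up−S_dn) = (82.6081−140.6155)/(223.2406−165.2332) = -1.0000. V = [p*·82.6081 + (1−p*)·140.6155]/1.16 = 87.8827. B = V − Δ·S = 263.6627.
(1,1): S=237.4900. Δ = (V_up−V_dn)/(S_up−S_dn) = (28.9822−82.6081)/(301.6123−223.2406) = -0.6843. V = [p*·28.9822 + (1−p*)·82.6081]/1.16 = 40.3944. B = V − Δ·S = 202.8970.
(0,0): S=187.0000. Δ = (V_up−V_dn)/(S_up−S_dn) = (40.3944−87.8827)/(237.4900−175.7800) = -0.7695. V = [p*·40.3944 + (1−p*)·87.8827]/1.16 = 48.4688. B = V − Δ·S = 192.3726.
Self-financing check: at every node Δ·S+B equals the discounted successor values.

(0,0): Delta=-0.7695 Bond=192.3726
(1,0): Delta=-1.0000 Bond=263.6627
(1,1): Delta=-0.6843 Bond=202.8970
(2,0): Delta=-1.0000 Bond=305.8487
(2,1): Delta=-1.0000 Bond=305.8487
(2,2): Delta=-0.5674 Bond=200.1165
(3,0): Delta=-1.0000 Bond=354.7845
(3,1): Delta=-1.0000 Bond=354.7845
(3,2): Delta=-1.0000 Bond=354.7845
(3,3): Delta=-0.4073 Bond=170.8105
V0=48.4688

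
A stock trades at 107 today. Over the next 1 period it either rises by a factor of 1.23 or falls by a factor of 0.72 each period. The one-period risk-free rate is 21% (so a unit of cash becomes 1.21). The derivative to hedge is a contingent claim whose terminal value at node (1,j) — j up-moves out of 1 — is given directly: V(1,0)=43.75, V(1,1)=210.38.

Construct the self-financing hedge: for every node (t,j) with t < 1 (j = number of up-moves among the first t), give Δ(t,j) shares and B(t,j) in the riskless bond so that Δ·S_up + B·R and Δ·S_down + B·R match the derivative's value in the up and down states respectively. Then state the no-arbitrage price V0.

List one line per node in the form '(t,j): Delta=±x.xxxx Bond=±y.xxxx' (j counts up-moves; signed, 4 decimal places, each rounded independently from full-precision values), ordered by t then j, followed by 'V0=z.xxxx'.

Since d<R<u, set p* = (R−d)/(u−d) = 0.9608; price each node as the discounted p*-expectation of its children.
At expiry t=1: V(1,0)=43.7500, V(1,1)=210.3800
  t=0,j=0: stock 107.0000 → up 131.6100 (V=210.3800), down 77.0400 (V=43.7500). Price 168.4673; hedge Δ=3.0535, bond B=-158.2581.
The time-0 hedge costs 168.4673, which is the no-arbitrage price.

(0,0): Delta=3.0535 Bond=-158.2581
V0=168.4673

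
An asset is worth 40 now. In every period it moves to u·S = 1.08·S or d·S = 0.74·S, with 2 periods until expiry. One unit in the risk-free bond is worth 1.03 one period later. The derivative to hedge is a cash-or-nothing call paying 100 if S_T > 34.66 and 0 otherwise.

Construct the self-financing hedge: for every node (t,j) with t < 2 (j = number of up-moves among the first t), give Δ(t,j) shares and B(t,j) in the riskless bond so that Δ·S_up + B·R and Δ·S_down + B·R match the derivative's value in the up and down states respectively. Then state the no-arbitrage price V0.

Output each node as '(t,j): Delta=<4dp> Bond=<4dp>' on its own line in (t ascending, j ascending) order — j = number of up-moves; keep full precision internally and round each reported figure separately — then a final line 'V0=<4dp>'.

No-arbitrage ⇒ martingale measure with p* = (R−d)/(u−d) = 0.8529.
Payoff layer (t=2): V(2,0)=0.0000, V(2,1)=0.0000, V(2,2)=100.0000
Node (1,0) S=29.6000: V=(p*·0.0000+(1−p*)·0.0000)/1.03=0.0000; Δ=(0.0000−0.0000)/(31.9680−21.9040)=0.0000; B=V−Δ·S=0.0000
Node (1,1) S=43.2000: V=(p*·100.0000+(1−p*)·0.0000)/1.03=82.8098; Δ=(100.0000−0.0000)/(46.6560−31.9680)=6.8083; B=V−Δ·S=-211.3078
Node (0,0) S=40.0000: V=(p*·82.8098+(1−p*)·0.0000)/1.03=68.5747; Δ=(82.8098−0.0000)/(43.2000−29.6000)=6.0890; B=V−Δ·S=-174.9836
Each (Δ,B) replicates both successor values, so the strategy is self-financing and V0 is arbitrage-free.

(0,0): Delta=6.0890 Bond=-174.9836
(1,0): Delta=0.0000 Bond=0.0000
(1,1): Delta=6.8083 Bond=-211.3078
V0=68.5747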